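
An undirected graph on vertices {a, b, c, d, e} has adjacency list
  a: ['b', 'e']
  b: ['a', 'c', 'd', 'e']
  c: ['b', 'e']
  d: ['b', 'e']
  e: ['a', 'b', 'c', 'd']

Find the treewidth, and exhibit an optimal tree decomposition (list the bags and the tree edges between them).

Each bag holds 3 vertices, so the decomposition has width 2, which upper-bounds the treewidth. On the other hand G contains the 3-clique {b, d, e}. A clique must lie in a single bag of any decomposition, so no decomposition can have width below 2. Hence tw(G) = 2 exactly.

Treewidth 2.
One such decomposition:
Bags: B1 = {b, c, e}  B2 = {a, b, e}  B3 = {b, d, e}
Tree: B1–B2, B1–B3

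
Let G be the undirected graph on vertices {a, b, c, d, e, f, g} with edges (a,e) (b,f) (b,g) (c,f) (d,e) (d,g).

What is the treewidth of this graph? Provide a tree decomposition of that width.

Each bag holds 2 vertices, so the decomposition has width 1, which upper-bounds the treewidth. Since G has at least one edge (e.g. a–e), it is not an edgeless graph, so tw(G) ≥ 1. Therefore the treewidth is 1.

Treewidth 1.
Bags: B1 = {a, e}  B2 = {d, e}  B3 = {d, g}  B4 = {b, g}  B5 = {b, f}  B6 = {c, f}
Tree: B1–B2, B2–B3, B3–B4, B4–B5, B5–B6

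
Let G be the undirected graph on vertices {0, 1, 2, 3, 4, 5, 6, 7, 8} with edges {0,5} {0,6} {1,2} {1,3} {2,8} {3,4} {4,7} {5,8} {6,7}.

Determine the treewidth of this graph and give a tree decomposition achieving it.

Treewidth 2.
Bags: B1 = {1, 3, 4}  B2 = {1, 4, 7}  B3 = {1, 6, 7}  B4 = {0, 1, 6}  B5 = {0, 1, 5}  B6 = {1, 5, 8}  B7 = {1, 2, 8}
Tree: B1–B2, B2–B3, B3–B4, B4–B5, B5–B6, B6–B7

The largest bag has 3 vertices, giving width 2; this decomposition certifies tw(G) ≤ 2. Since 1–3–4–7–6–0–5–8–2–1 is a cycle in G, G is not acyclic. Forests are exactly the graphs of treewidth ≤ 1, so tw(G) ≥ 2. The upper and lower bounds meet at 2, so that is the treewidth.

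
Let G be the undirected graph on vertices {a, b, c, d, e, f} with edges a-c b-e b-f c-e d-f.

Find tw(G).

A width-1 tree decomposition is:
Bags: B1 = {a, c}  B2 = {c, e}  B3 = {b, e}  B4 = {b, f}  B5 = {d, f}
Tree: B1–B2, B2–B3, B3–B4, B4–B5
The largest bag has 2 vertices, giving width 1; this decomposition certifies tw(G) ≤ 1. Since G has at least one edge (e.g. a–c), it is not an edgeless graph, so tw(G) ≥ 1. Therefore the treewidth is 1.

1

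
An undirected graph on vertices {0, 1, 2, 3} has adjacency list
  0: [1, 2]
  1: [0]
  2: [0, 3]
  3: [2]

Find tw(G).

1

A width-1 tree decomposition is:
Bags: B1 = {0, 1}  B2 = {0, 2}  B3 = {2, 3}
Tree: B1–B2, B2–B3
The largest bag has 2 vertices, giving width 1; this decomposition certifies tw(G) ≤ 1. Any graph with an edge has treewidth ≥ 1, and G has the edge 1–0. The upper and lower bounds meet at 1, so that is the treewidth.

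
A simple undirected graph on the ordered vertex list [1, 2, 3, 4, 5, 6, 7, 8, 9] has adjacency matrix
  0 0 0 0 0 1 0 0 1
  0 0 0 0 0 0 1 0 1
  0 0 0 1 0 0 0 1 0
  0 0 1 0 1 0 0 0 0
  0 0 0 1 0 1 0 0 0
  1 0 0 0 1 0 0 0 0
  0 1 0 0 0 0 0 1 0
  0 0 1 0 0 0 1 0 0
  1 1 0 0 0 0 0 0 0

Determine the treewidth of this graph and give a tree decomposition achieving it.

Treewidth 2.
Bags: B1 = {1, 2, 9}  B2 = {1, 2, 7}  B3 = {1, 7, 8}  B4 = {1, 3, 8}  B5 = {1, 3, 4}  B6 = {1, 4, 5}  B7 = {1, 5, 6}
Tree: B1–B2, B2–B3, B3–B4, B4–B5, B5–B6, B6–B7

Each bag holds 3 vertices, so the decomposition has width 2, which upper-bounds the treewidth. Since 1–9–2–7–8–3–4–5–6–1 is a cycle in G, G is not acyclic. Forests are exactly the graphs of treewidth ≤ 1, so tw(G) ≥ 2. Therefore the treewidth is 2.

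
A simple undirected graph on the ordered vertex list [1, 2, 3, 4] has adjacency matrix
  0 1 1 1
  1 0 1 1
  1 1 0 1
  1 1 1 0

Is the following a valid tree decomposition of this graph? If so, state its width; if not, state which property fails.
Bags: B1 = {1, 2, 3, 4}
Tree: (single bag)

Yes; width 3.

Checking the three conditions: (i) the bags cover all of {1, 2, 3, 4}; (ii) for each edge, some bag contains both endpoints; (iii) the bags containing any fixed vertex form a subtree. All hold, so the decomposition is valid with width 4 − 1 = 3.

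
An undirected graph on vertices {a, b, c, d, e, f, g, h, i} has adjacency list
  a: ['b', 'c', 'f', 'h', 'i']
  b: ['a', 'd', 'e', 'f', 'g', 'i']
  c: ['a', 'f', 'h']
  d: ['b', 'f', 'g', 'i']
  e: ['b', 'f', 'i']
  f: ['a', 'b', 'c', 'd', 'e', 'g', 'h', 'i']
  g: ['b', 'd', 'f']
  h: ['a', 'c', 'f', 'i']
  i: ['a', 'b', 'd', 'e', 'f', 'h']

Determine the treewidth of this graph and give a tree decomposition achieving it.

The largest bag has 4 vertices, giving width 3; this decomposition certifies tw(G) ≤ 3. Conversely, {a, c, f, h} is a clique of size 4, and the vertices of any clique must share a bag in every tree decomposition; so some bag has ≥ 4 vertices and tw(G) ≥ 3. The upper and lower bounds meet at 3, so that is the treewidth.

Treewidth 3.
Bags: B1 = {a, f, h, i}  B2 = {a, b, f, i}  B3 = {b, e, f, i}  B4 = {b, d, f, i}  B5 = {b, d, f, g}  B6 = {a, c, f, h}
Tree: B1–B2, B2–B3, B3–B4, B4–B5, B1–B6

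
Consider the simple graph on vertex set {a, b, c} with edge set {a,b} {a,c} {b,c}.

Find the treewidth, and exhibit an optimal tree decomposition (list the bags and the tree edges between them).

Treewidth 2.
Bags: B1 = {a, b, c}
Tree: (single bag)

A single bag containing all 3 vertices is trivially a valid decomposition of width 2. Conversely, {a, b, c} is a clique of size 3, and the vertices of any clique must share a bag in every tree decomposition; so some bag has ≥ 3 vertices and tw(G) ≥ 2. Therefore the treewidth is 2.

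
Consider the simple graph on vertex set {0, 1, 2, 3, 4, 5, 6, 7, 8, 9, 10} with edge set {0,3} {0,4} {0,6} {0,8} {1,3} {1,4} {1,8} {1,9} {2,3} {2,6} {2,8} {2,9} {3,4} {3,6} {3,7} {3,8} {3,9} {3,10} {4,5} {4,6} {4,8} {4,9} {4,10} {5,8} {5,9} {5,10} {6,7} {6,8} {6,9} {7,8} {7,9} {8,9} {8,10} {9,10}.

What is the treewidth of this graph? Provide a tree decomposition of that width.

Treewidth 4.
One such decomposition:
Bags: B1 = {3, 4, 8, 9, 10}  B2 = {3, 4, 6, 8, 9}  B3 = {1, 3, 4, 8, 9}  B4 = {2, 3, 6, 8, 9}  B5 = {0, 3, 4, 6, 8}  B6 = {3, 6, 7, 8, 9}  B7 = {4, 5, 8, 9, 10}
Tree: B1–B2, B1–B3, B2–B4, B2–B5, B4–B6, B1–B7

Every bag has size at most 5, so the width is 5 − 1 = 4 and tw(G) ≤ 4. Conversely, {0, 3, 4, 6, 8} is a clique of size 5, and the vertices of any clique must share a bag in every tree decomposition; so some bag has ≥ 5 vertices and tw(G) ≥ 4. Therefore the treewidth is 4.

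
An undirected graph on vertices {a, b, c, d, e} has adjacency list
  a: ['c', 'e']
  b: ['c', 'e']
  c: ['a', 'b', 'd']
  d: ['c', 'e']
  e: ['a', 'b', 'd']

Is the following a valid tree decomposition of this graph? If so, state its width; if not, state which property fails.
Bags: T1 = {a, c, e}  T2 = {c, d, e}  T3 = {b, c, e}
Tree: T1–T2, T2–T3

Yes; width 2.

Vertex coverage: the bags together contain {a, b, c, d, e}, the full vertex set. Edge coverage: each edge of G has both endpoints in at least one bag. Running intersection: for every vertex, the bags containing it form a connected subtree. All three properties hold, so this is a valid tree decomposition of width max|bag| − 1 = 2, and hence tw(G) ≤ 2.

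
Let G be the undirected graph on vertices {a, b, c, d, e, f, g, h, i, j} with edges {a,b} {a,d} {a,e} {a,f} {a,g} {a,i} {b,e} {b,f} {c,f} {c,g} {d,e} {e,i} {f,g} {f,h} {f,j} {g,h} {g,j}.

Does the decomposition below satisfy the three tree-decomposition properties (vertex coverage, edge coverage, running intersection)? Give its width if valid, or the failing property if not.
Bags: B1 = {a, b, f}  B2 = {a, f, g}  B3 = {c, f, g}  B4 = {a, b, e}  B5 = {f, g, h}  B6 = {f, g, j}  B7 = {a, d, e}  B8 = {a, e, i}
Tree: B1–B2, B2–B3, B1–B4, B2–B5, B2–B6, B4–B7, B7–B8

Yes; width 2.

Every vertex of G appears in some bag (union = {a, b, c, d, e, f, g, h, i, j}); every edge is covered by a bag; and for each vertex v the set of bags containing v is connected in the bag tree. The decomposition is therefore valid. The largest bag has 3 vertices, so the width is 2.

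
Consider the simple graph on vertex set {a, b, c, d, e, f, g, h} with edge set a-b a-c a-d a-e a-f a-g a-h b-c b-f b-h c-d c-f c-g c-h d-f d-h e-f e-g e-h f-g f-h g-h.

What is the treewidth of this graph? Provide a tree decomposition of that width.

The largest bag has 5 vertices, giving width 4; this decomposition certifies tw(G) ≤ 4. On the other hand G contains the 5-clique {a, e, f, g, h}. A clique must lie in a single bag of any decomposition, so no decomposition can have width below 4. The upper and lower bounds meet at 4, so that is the treewidth.

Treewidth 4.
One such decomposition:
Bags: B1 = {a, b, c, f, h}  B2 = {a, c, f, g, h}  B3 = {a, e, f, g, h}  B4 = {a, c, d, f, h}
Tree: B1–B2, B2–B3, B2–B4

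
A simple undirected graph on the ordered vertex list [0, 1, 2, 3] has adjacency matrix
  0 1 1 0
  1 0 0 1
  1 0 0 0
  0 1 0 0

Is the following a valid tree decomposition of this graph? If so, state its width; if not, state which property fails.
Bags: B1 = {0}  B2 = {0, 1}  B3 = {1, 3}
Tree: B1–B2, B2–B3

No — vertex 2 appears in no bag.

A tree decomposition must satisfy three properties: every vertex lies in some bag; for every edge, both endpoints lie together in some bag; and for every vertex, the bags containing it form a connected subtree. Here vertex 2 appears in no bag, so the decomposition is invalid.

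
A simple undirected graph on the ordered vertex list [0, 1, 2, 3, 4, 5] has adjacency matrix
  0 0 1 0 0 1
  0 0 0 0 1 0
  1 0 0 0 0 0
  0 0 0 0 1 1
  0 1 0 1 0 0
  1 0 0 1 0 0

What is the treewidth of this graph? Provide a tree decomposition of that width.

Treewidth 1.
One optimal decomposition is:
Bags: B1 = {0, 2}  B2 = {0, 5}  B3 = {3, 5}  B4 = {3, 4}  B5 = {1, 4}
Tree: B1–B2, B2–B3, B3–B4, B4–B5

Each bag holds 2 vertices, so the decomposition has width 1, which upper-bounds the treewidth. G has an edge, so its treewidth is at least 1. Therefore the treewidth is 1.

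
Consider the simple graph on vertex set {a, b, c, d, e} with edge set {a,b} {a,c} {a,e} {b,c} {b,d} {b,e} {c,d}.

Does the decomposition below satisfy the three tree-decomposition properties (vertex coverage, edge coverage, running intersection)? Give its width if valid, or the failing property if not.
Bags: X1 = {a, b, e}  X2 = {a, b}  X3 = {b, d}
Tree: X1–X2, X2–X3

No — vertex c appears in no bag.

A tree decomposition must satisfy three properties: every vertex lies in some bag; for every edge, both endpoints lie together in some bag; and for every vertex, the bags containing it form a connected subtree. Here vertex c appears in no bag, so the decomposition is invalid.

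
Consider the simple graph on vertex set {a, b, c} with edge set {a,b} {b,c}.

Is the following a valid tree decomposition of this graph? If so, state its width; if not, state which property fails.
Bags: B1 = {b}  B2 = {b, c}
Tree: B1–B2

No — vertex a appears in no bag.

A tree decomposition must satisfy three properties: every vertex lies in some bag; for every edge, both endpoints lie together in some bag; and for every vertex, the bags containing it form a connected subtree. Here vertex a appears in no bag, so the decomposition is invalid.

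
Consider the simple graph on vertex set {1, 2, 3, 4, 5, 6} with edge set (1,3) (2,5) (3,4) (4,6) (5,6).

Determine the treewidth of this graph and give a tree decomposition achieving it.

Each bag holds 2 vertices, so the decomposition has width 1, which upper-bounds the treewidth. G has an edge, so its treewidth is at least 1. Combining the bounds, tw(G) = 1.

Treewidth 1.
One optimal decomposition is:
Bags: B1 = {1, 3}  B2 = {3, 4}  B3 = {4, 6}  B4 = {5, 6}  B5 = {2, 5}
Tree: B1–B2, B2–B3, B3–B4, B4–B5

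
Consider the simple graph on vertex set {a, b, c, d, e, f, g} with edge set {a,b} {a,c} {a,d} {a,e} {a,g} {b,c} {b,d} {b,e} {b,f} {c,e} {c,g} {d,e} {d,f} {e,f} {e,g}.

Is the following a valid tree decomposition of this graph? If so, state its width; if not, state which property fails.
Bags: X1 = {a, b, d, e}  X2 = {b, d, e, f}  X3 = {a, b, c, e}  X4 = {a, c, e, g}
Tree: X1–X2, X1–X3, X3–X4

Vertex coverage: the bags together contain {a, b, c, d, e, f, g}, the full vertex set. Edge coverage: each edge of G has both endpoints in at least one bag. Running intersection: for every vertex, the bags containing it form a connected subtree. All three properties hold, so this is a valid tree decomposition of width max|bag| − 1 = 3, and hence tw(G) ≤ 3.

Yes; width 3.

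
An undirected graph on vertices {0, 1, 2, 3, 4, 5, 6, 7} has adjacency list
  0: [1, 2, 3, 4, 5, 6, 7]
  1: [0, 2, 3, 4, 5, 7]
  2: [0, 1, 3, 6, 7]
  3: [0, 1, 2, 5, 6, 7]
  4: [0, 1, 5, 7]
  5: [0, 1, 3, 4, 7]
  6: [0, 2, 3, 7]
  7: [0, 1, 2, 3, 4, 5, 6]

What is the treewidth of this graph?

A width-4 tree decomposition is:
Bags: B1 = {0, 2, 3, 6, 7}  B2 = {0, 1, 2, 3, 7}  B3 = {0, 1, 3, 5, 7}  B4 = {0, 1, 4, 5, 7}
Tree: B1–B2, B2–B3, B3–B4
The largest bag has 5 vertices, giving width 4; this decomposition certifies tw(G) ≤ 4. Conversely, {0, 1, 2, 3, 7} is a clique of size 5, and the vertices of any clique must share a bag in every tree decomposition; so some bag has ≥ 5 vertices and tw(G) ≥ 4. Hence tw(G) = 4 exactly.

4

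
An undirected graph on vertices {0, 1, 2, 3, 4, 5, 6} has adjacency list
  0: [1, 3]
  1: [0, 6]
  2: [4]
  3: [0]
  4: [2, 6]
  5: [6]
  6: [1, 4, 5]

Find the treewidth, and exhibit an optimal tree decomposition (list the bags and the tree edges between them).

The largest bag has 2 vertices, giving width 1; this decomposition certifies tw(G) ≤ 1. Any graph with an edge has treewidth ≥ 1, and G has the edge 6–4. The upper and lower bounds meet at 1, so that is the treewidth.

Treewidth 1.
One optimal decomposition is:
Bags: B1 = {4, 6}  B2 = {1, 6}  B3 = {0, 1}  B4 = {5, 6}  B5 = {2, 4}  B6 = {0, 3}
Tree: B1–B2, B2–B3, B1–B4, B1–B5, B3–B6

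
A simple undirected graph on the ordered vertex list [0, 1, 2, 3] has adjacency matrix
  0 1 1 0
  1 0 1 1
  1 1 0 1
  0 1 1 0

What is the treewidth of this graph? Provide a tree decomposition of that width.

Treewidth 2.
Bags: B1 = {1, 2, 3}  B2 = {0, 1, 2}
Tree: B1–B2

Each bag holds 3 vertices, so the decomposition has width 2, which upper-bounds the treewidth. Conversely, {0, 1, 2} is a clique of size 3, and the vertices of any clique must share a bag in every tree decomposition; so some bag has ≥ 3 vertices and tw(G) ≥ 2. Hence tw(G) = 2 exactly.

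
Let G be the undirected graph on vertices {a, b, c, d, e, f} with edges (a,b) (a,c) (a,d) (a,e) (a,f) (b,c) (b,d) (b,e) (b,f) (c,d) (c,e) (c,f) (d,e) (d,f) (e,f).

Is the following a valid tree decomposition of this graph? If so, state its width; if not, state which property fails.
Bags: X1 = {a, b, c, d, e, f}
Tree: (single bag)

Every vertex of G appears in some bag (union = {a, b, c, d, e, f}); every edge is covered by a bag; and for each vertex v the set of bags containing v is connected in the bag tree. The decomposition is therefore valid. The largest bag has 6 vertices, so the width is 5.

Yes; width 5.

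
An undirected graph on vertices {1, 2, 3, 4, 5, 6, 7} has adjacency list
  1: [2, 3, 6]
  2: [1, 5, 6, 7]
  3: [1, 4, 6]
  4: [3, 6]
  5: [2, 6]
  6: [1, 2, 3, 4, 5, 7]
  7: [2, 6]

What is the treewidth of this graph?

A width-2 tree decomposition is:
Bags: B1 = {1, 3, 6}  B2 = {3, 4, 6}  B3 = {1, 2, 6}  B4 = {2, 6, 7}  B5 = {2, 5, 6}
Tree: B1–B2, B1–B3, B3–B4, B3–B5
The largest bag has 3 vertices, giving width 2; this decomposition certifies tw(G) ≤ 2. Conversely, {1, 2, 6} is a clique of size 3, and the vertices of any clique must share a bag in every tree decomposition; so some bag has ≥ 3 vertices and tw(G) ≥ 2. Therefore the treewidth is 2.

2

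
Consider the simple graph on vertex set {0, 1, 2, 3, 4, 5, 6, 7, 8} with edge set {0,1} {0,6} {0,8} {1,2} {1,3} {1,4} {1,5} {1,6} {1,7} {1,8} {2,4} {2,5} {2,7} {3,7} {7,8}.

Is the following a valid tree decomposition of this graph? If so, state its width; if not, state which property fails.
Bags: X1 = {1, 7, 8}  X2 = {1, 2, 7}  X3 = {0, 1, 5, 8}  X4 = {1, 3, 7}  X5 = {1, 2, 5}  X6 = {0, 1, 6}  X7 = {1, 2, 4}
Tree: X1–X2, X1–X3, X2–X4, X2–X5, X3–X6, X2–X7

No — bags containing vertex 5 are not connected in the tree.

A tree decomposition must satisfy three properties: every vertex lies in some bag; for every edge, both endpoints lie together in some bag; and for every vertex, the bags containing it form a connected subtree. Here bags containing vertex 5 are not connected in the tree, so the decomposition is invalid.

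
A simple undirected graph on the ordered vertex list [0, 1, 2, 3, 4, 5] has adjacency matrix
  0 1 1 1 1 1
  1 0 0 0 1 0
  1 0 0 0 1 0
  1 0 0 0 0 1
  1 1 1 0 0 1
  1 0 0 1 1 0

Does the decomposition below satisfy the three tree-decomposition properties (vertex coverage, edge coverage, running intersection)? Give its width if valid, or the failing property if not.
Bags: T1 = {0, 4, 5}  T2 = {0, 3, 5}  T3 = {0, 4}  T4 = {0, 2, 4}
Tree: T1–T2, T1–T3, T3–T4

A tree decomposition must satisfy three properties: every vertex lies in some bag; for every edge, both endpoints lie together in some bag; and for every vertex, the bags containing it form a connected subtree. Here vertex 1 appears in no bag, so the decomposition is invalid.

No — vertex 1 appears in no bag.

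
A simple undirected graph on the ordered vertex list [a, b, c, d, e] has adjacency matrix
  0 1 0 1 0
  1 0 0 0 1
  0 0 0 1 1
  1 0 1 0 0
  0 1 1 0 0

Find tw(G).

2

A width-2 tree decomposition is:
Bags: B1 = {a, c, d}  B2 = {a, b, c}  B3 = {b, c, e}
Tree: B1–B2, B2–B3
Each bag holds 3 vertices, so the decomposition has width 2, which upper-bounds the treewidth. Since c–d–a–b–e–c is a cycle in G, G is not acyclic. Forests are exactly the graphs of treewidth ≤ 1, so tw(G) ≥ 2. The upper and lower bounds meet at 2, so that is the treewidth.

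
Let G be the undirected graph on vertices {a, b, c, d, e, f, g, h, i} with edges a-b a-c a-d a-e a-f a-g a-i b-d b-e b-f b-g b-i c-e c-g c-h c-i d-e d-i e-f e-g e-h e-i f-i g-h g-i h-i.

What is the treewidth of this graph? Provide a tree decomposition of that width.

The largest bag has 5 vertices, giving width 4; this decomposition certifies tw(G) ≤ 4. Conversely, {c, e, g, h, i} is a clique of size 5, and the vertices of any clique must share a bag in every tree decomposition; so some bag has ≥ 5 vertices and tw(G) ≥ 4. The upper and lower bounds meet at 4, so that is the treewidth.

Treewidth 4.
One such decomposition:
Bags: B1 = {a, b, d, e, i}  B2 = {a, b, e, g, i}  B3 = {a, c, e, g, i}  B4 = {a, b, e, f, i}  B5 = {c, e, g, h, i}
Tree: B1–B2, B2–B3, B2–B4, B3–B5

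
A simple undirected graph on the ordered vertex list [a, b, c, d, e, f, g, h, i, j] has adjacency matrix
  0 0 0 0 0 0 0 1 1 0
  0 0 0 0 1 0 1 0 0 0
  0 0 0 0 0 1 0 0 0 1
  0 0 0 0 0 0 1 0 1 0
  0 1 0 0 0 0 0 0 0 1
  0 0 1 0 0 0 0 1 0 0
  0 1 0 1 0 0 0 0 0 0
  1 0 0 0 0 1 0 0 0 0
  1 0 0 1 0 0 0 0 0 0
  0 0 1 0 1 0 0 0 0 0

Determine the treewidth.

2

A width-2 tree decomposition is:
Bags: B1 = {b, e, j}  B2 = {b, g, j}  B3 = {d, g, j}  B4 = {d, i, j}  B5 = {a, i, j}  B6 = {a, h, j}  B7 = {f, h, j}  B8 = {c, f, j}
Tree: B1–B2, B2–B3, B3–B4, B4–B5, B5–B6, B6–B7, B7–B8
Every bag has size at most 3, so the width is 3 − 1 = 2 and tw(G) ≤ 2. The edges j–e–b–g–d–i–a–h–f–c–j form a cycle, so G is not a tree and its treewidth is at least 2. Combining the bounds, tw(G) = 2.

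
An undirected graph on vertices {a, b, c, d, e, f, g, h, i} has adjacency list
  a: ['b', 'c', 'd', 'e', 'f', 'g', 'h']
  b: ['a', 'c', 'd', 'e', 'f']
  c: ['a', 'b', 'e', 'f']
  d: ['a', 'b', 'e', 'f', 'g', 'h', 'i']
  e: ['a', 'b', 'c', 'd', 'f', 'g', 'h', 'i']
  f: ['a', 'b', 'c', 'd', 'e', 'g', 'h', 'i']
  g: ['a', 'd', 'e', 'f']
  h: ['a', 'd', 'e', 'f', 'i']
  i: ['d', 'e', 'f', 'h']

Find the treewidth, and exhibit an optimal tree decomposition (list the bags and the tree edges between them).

Treewidth 4.
One such decomposition:
Bags: B1 = {a, d, e, f, g}  B2 = {a, d, e, f, h}  B3 = {a, b, d, e, f}  B4 = {d, e, f, h, i}  B5 = {a, b, c, e, f}
Tree: B1–B2, B1–B3, B2–B4, B3–B5

Each bag holds 5 vertices, so the decomposition has width 4, which upper-bounds the treewidth. On the other hand G contains the 5-clique {a, d, e, f, g}. A clique must lie in a single bag of any decomposition, so no decomposition can have width below 4. Therefore the treewidth is 4.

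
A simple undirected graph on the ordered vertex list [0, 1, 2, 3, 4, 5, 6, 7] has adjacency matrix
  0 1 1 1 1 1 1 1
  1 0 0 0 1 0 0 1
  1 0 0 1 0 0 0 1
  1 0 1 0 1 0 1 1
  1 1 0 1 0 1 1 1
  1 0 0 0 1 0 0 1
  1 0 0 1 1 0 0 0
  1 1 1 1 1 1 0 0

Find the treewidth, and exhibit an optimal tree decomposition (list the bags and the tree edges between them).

Each bag holds 4 vertices, so the decomposition has width 3, which upper-bounds the treewidth. On the other hand G contains the 4-clique {0, 2, 3, 7}. A clique must lie in a single bag of any decomposition, so no decomposition can have width below 3. Therefore the treewidth is 3.

Treewidth 3.
One optimal decomposition is:
Bags: B1 = {0, 4, 5, 7}  B2 = {0, 3, 4, 7}  B3 = {0, 2, 3, 7}  B4 = {0, 3, 4, 6}  B5 = {0, 1, 4, 7}
Tree: B1–B2, B2–B3, B2–B4, B1–B5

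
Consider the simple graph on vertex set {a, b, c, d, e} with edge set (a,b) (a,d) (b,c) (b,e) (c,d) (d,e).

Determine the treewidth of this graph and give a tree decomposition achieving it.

Each bag holds 3 vertices, so the decomposition has width 2, which upper-bounds the treewidth. The edges e–b–c–d–e form a cycle, so G is not a tree and its treewidth is at least 2. The upper and lower bounds meet at 2, so that is the treewidth.

Treewidth 2.
One optimal decomposition is:
Bags: B1 = {b, d, e}  B2 = {b, c, d}  B3 = {a, b, d}
Tree: B1–B2, B2–B3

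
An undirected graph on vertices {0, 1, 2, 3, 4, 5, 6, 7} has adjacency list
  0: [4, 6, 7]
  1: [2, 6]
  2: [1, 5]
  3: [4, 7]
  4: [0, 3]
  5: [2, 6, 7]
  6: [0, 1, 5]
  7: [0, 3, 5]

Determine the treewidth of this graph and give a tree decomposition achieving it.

Treewidth 2.
Bags: B1 = {1, 2, 5}  B2 = {1, 5, 6}  B3 = {5, 6, 7}  B4 = {0, 6, 7}  B5 = {0, 3, 7}  B6 = {0, 3, 4}
Tree: B1–B2, B2–B3, B3–B4, B4–B5, B5–B6

Each bag holds 3 vertices, so the decomposition has width 2, which upper-bounds the treewidth. For the lower bound, G contains the cycle 2–1–6–5–2, so G is not a forest; only forests have treewidth ≤ 1, hence tw(G) ≥ 2. Combining the bounds, tw(G) = 2.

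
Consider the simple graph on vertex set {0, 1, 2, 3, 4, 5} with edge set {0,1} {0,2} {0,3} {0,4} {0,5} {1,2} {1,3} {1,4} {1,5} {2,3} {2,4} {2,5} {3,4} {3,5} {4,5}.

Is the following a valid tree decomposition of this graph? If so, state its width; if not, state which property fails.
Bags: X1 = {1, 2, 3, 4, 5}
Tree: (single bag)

A tree decomposition must satisfy three properties: every vertex lies in some bag; for every edge, both endpoints lie together in some bag; and for every vertex, the bags containing it form a connected subtree. Here vertex 0 appears in no bag, so the decomposition is invalid.

No — vertex 0 appears in no bag.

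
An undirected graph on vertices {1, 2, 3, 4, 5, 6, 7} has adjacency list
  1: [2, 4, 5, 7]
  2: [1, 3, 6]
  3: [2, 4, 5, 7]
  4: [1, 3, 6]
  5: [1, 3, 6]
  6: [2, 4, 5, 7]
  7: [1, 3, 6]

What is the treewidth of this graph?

A width-3 tree decomposition is:
Bags: B1 = {1, 2, 3, 6}  B2 = {1, 3, 6, 7}  B3 = {1, 3, 4, 6}  B4 = {1, 3, 5, 6}
Tree: B1–B2, B2–B3, B3–B4
Each bag holds 4 vertices, so the decomposition has width 3, which upper-bounds the treewidth. For the lower bound: the 4 vertex sets {2,6}, {1,7}, {3}, {4} are disjoint, each induces a connected subgraph, and every pair is joined by at least one edge of G. Contracting each set to a single vertex therefore yields K_{4} as a minor, and since treewidth is minor-monotone, tw(G) ≥ tw(K_{4}) = 3. The upper and lower bounds meet at 3, so that is the treewidth.

3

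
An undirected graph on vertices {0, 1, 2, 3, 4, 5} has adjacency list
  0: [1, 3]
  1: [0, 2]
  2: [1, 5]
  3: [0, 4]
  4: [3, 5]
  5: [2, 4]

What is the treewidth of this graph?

A width-2 tree decomposition is:
Bags: B1 = {0, 1, 2}  B2 = {0, 2, 3}  B3 = {2, 3, 4}  B4 = {2, 4, 5}
Tree: B1–B2, B2–B3, B3–B4
Every bag has size at most 3, so the width is 3 − 1 = 2 and tw(G) ≤ 2. The edges 2–1–0–3–4–5–2 form a cycle, so G is not a tree and its treewidth is at least 2. Combining the bounds, tw(G) = 2.

2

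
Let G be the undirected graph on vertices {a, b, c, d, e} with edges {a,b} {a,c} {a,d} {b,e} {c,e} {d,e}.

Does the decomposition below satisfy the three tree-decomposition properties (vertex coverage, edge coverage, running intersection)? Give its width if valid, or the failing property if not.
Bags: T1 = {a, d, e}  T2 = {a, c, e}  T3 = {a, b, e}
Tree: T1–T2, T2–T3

Vertex coverage: the bags together contain {a, b, c, d, e}, the full vertex set. Edge coverage: each edge of G has both endpoints in at least one bag. Running intersection: for every vertex, the bags containing it form a connected subtree. All three properties hold, so this is a valid tree decomposition of width max|bag| − 1 = 2, and hence tw(G) ≤ 2.

Yes; width 2.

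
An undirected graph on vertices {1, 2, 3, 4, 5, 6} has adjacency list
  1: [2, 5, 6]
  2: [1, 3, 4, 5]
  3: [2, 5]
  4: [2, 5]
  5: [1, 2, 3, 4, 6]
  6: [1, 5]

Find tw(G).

2

A width-2 tree decomposition is:
Bags: B1 = {2, 3, 5}  B2 = {1, 2, 5}  B3 = {2, 4, 5}  B4 = {1, 5, 6}
Tree: B1–B2, B1–B3, B2–B4
Each bag holds 3 vertices, so the decomposition has width 2, which upper-bounds the treewidth. Conversely, {1, 2, 5} is a clique of size 3, and the vertices of any clique must share a bag in every tree decomposition; so some bag has ≥ 3 vertices and tw(G) ≥ 2. Therefore the treewidth is 2.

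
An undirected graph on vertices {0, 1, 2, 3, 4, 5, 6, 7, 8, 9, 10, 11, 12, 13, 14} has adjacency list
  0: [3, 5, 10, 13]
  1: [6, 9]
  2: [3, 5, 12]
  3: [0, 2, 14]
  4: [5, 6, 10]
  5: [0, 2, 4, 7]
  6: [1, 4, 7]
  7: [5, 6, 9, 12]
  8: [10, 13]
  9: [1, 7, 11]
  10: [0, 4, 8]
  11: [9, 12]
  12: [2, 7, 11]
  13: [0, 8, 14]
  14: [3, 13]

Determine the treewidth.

3

A width-3 tree decomposition is:
Bags: B1 = {1, 6, 9, 11}  B2 = {6, 7, 9, 11}  B3 = {6, 7, 11, 12}  B4 = {4, 6, 7, 12}  B5 = {4, 5, 7, 12}  B6 = {2, 4, 5, 12}  B7 = {2, 4, 5, 10}  B8 = {0, 2, 5, 10}  B9 = {0, 2, 3, 10}  B10 = {0, 3, 8, 10}  B11 = {0, 3, 8, 13}  B12 = {3, 8, 13, 14}
Tree: B1–B2, B2–B3, B3–B4, B4–B5, B5–B6, B6–B7, B7–B8, B8–B9, B9–B10, B10–B11, B11–B12
Every bag has size at most 4, so the width is 4 − 1 = 3 and tw(G) ≤ 3. For the lower bound: the 4 vertex sets {1,9,11}, {6}, {7}, {2,4,5,12} are disjoint, each induces a connected subgraph, and every pair is joined by at least one edge of G. Contracting each set to a single vertex therefore yields K_{4} as a minor, and since treewidth is minor-monotone, tw(G) ≥ tw(K_{4}) = 3. The upper and lower bounds meet at 3, so that is the treewidth.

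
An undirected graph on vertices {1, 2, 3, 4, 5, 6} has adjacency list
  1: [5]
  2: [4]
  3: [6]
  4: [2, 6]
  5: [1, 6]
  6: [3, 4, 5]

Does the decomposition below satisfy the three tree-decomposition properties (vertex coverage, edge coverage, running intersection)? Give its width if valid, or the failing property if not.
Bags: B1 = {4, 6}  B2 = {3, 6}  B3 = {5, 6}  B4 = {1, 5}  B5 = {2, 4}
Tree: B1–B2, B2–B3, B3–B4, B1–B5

Yes; width 1.

Vertex coverage: the bags together contain {1, 2, 3, 4, 5, 6}, the full vertex set. Edge coverage: each edge of G has both endpoints in at least one bag. Running intersection: for every vertex, the bags containing it form a connected subtree. All three properties hold, so this is a valid tree decomposition of width max|bag| − 1 = 1, and hence tw(G) ≤ 1.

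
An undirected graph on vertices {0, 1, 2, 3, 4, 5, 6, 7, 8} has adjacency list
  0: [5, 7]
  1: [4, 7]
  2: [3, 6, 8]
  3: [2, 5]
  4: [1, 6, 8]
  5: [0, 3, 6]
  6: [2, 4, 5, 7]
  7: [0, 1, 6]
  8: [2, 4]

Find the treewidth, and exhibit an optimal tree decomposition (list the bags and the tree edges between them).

Treewidth 3.
Bags: B1 = {0, 2, 3, 5}  B2 = {0, 2, 5, 6}  B3 = {0, 2, 6, 7}  B4 = {2, 6, 7, 8}  B5 = {4, 6, 7, 8}  B6 = {1, 4, 7, 8}
Tree: B1–B2, B2–B3, B3–B4, B4–B5, B5–B6

Each bag holds 4 vertices, so the decomposition has width 3, which upper-bounds the treewidth. For the lower bound: the 4 vertex sets {0,3,5}, {2}, {6}, {1,4,7,8} are disjoint, each induces a connected subgraph, and every pair is joined by at least one edge of G. Contracting each set to a single vertex therefore yields K_{4} as a minor, and since treewidth is minor-monotone, tw(G) ≥ tw(K_{4}) = 3. Therefore the treewidth is 3.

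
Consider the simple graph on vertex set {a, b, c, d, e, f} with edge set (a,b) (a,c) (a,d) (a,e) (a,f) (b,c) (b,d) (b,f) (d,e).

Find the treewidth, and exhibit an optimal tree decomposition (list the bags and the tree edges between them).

Each bag holds 3 vertices, so the decomposition has width 2, which upper-bounds the treewidth. On the other hand G contains the 3-clique {a, d, e}. A clique must lie in a single bag of any decomposition, so no decomposition can have width below 2. Hence tw(G) = 2 exactly.

Treewidth 2.
Bags: B1 = {a, b, c}  B2 = {a, b, f}  B3 = {a, b, d}  B4 = {a, d, e}
Tree: B1–B2, B2–B3, B3–B4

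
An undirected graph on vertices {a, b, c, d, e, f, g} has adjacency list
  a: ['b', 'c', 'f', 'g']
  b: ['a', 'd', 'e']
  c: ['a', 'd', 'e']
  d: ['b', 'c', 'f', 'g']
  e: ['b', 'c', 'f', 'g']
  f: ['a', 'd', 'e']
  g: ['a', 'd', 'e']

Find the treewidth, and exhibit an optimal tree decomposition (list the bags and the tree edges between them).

Treewidth 3.
Bags: B1 = {a, d, e, g}  B2 = {a, c, d, e}  B3 = {a, d, e, f}  B4 = {a, b, d, e}
Tree: B1–B2, B2–B3, B3–B4

The largest bag has 4 vertices, giving width 3; this decomposition certifies tw(G) ≤ 3. For the lower bound: the 4 vertex sets {a,g}, {c,d}, {e}, {f} are disjoint, each induces a connected subgraph, and every pair is joined by at least one edge of G. Contracting each set to a single vertex therefore yields K_{4} as a minor, and since treewidth is minor-monotone, tw(G) ≥ tw(K_{4}) = 3. The upper and lower bounds meet at 3, so that is the treewidth.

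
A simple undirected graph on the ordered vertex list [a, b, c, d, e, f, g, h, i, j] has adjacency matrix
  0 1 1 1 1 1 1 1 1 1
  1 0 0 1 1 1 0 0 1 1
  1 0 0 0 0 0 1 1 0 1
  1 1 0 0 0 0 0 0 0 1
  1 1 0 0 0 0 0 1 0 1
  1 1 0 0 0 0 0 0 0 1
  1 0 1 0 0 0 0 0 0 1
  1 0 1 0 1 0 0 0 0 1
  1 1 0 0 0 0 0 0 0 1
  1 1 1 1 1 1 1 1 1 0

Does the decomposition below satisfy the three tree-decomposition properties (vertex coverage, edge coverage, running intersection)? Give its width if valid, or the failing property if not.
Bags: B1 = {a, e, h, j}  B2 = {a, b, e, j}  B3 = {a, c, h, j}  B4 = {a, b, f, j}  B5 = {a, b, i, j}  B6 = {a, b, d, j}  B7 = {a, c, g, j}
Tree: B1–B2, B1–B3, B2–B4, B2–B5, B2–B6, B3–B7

Yes; width 3.

Vertex coverage: the bags together contain {a, b, c, d, e, f, g, h, i, j}, the full vertex set. Edge coverage: each edge of G has both endpoints in at least one bag. Running intersection: for every vertex, the bags containing it form a connected subtree. All three properties hold, so this is a valid tree decomposition of width max|bag| − 1 = 3, and hence tw(G) ≤ 3.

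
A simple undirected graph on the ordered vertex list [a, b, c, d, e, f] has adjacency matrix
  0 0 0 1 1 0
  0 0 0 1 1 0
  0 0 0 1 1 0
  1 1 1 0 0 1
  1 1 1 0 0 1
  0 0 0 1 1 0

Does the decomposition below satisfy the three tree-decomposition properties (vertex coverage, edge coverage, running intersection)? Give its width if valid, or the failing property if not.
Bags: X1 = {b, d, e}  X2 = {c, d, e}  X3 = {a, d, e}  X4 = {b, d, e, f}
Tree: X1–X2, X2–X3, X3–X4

A tree decomposition must satisfy three properties: every vertex lies in some bag; for every edge, both endpoints lie together in some bag; and for every vertex, the bags containing it form a connected subtree. Here bags containing vertex b are not connected in the tree, so the decomposition is invalid.

No — bags containing vertex b are not connected in the tree.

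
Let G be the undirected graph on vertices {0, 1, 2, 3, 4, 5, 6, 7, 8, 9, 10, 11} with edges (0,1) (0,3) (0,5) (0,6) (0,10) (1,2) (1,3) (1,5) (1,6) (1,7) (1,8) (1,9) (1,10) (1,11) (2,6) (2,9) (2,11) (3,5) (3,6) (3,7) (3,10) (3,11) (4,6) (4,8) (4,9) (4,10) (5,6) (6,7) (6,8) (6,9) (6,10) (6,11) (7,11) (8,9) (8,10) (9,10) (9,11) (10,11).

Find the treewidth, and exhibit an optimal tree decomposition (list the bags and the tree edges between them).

Every bag has size at most 5, so the width is 5 − 1 = 4 and tw(G) ≤ 4. On the other hand G contains the 5-clique {1, 6, 8, 9, 10}. A clique must lie in a single bag of any decomposition, so no decomposition can have width below 4. The upper and lower bounds meet at 4, so that is the treewidth.

Treewidth 4.
One such decomposition:
Bags: B1 = {1, 6, 9, 10, 11}  B2 = {1, 3, 6, 10, 11}  B3 = {0, 1, 3, 6, 10}  B4 = {1, 6, 8, 9, 10}  B5 = {4, 6, 8, 9, 10}  B6 = {1, 2, 6, 9, 11}  B7 = {0, 1, 3, 5, 6}  B8 = {1, 3, 6, 7, 11}
Tree: B1–B2, B2–B3, B1–B4, B4–B5, B1–B6, B3–B7, B2–B8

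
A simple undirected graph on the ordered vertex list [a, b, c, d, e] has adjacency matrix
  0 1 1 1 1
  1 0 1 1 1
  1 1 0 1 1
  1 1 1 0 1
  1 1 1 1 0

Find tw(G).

A width-4 tree decomposition is:
Bags: B1 = {a, b, c, d, e}
Tree: (single bag)
With just one bag of size 5, the width is 5 − 1 = 4, so tw(G) ≤ 4. On the other hand G contains the 5-clique {a, b, c, d, e}. A clique must lie in a single bag of any decomposition, so no decomposition can have width below 4. The upper and lower bounds meet at 4, so that is the treewidth.

4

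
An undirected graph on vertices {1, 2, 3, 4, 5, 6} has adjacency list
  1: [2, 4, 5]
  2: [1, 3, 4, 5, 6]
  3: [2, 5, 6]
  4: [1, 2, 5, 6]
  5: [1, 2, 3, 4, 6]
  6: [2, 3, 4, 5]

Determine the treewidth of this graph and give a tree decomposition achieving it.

Treewidth 3.
One such decomposition:
Bags: B1 = {1, 2, 4, 5}  B2 = {2, 4, 5, 6}  B3 = {2, 3, 5, 6}
Tree: B1–B2, B2–B3

Each bag holds 4 vertices, so the decomposition has width 3, which upper-bounds the treewidth. For the lower bound, the 4 vertices {2, 3, 5, 6} are pairwise adjacent, and any tree decomposition puts a clique entirely inside one bag — forcing width ≥ 3. Hence tw(G) = 3 exactly.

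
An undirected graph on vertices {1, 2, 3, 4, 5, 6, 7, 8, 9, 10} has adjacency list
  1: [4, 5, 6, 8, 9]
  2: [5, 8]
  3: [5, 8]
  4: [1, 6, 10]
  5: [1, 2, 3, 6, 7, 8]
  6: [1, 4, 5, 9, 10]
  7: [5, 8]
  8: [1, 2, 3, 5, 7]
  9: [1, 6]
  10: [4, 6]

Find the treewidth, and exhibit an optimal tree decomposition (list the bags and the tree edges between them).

Treewidth 2.
One such decomposition:
Bags: B1 = {1, 5, 6}  B2 = {1, 5, 8}  B3 = {1, 6, 9}  B4 = {1, 4, 6}  B5 = {2, 5, 8}  B6 = {3, 5, 8}  B7 = {4, 6, 10}  B8 = {5, 7, 8}
Tree: B1–B2, B1–B3, B1–B4, B2–B5, B5–B6, B4–B7, B6–B8

Each bag holds 3 vertices, so the decomposition has width 2, which upper-bounds the treewidth. For the lower bound, the 3 vertices {1, 6, 9} are pairwise adjacent, and any tree decomposition puts a clique entirely inside one bag — forcing width ≥ 2. Hence tw(G) = 2 exactly.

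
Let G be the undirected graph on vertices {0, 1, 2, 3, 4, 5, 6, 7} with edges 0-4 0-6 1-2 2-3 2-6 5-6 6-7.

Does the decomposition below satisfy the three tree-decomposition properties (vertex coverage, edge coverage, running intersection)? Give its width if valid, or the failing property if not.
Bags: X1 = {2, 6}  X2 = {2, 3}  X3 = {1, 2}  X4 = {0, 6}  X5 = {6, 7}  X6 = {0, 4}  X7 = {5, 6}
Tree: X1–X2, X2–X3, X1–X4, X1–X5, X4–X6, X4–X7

Yes; width 1.

Every vertex of G appears in some bag (union = {0, 1, 2, 3, 4, 5, 6, 7}); every edge is covered by a bag; and for each vertex v the set of bags containing v is connected in the bag tree. The decomposition is therefore valid. The largest bag has 2 vertices, so the width is 1.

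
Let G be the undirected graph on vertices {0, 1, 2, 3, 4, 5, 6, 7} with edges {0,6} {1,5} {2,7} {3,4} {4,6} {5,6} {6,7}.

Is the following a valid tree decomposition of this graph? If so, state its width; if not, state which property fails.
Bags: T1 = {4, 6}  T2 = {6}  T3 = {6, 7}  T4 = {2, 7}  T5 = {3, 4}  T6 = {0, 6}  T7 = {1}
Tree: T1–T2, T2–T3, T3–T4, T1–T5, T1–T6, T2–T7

No — vertex 5 appears in no bag.

A tree decomposition must satisfy three properties: every vertex lies in some bag; for every edge, both endpoints lie together in some bag; and for every vertex, the bags containing it form a connected subtree. Here vertex 5 appears in no bag, so the decomposition is invalid.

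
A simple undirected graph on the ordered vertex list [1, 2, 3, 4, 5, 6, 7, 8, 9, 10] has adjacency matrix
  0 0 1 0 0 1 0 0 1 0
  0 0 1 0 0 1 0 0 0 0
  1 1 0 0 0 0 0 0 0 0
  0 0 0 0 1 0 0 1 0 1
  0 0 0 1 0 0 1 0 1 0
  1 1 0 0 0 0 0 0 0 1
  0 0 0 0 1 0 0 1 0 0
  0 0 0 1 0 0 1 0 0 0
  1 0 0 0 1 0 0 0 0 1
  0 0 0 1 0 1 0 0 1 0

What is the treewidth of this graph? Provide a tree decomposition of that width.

Every bag has size at most 3, so the width is 3 − 1 = 2 and tw(G) ≤ 2. For the lower bound, G contains the cycle 8–7–5–4–8, so G is not a forest; only forests have treewidth ≤ 1, hence tw(G) ≥ 2. The upper and lower bounds meet at 2, so that is the treewidth.

Treewidth 2.
Bags: B1 = {4, 7, 8}  B2 = {4, 5, 7}  B3 = {4, 5, 10}  B4 = {5, 9, 10}  B5 = {6, 9, 10}  B6 = {1, 6, 9}  B7 = {1, 2, 6}  B8 = {1, 2, 3}
Tree: B1–B2, B2–B3, B3–B4, B4–B5, B5–B6, B6–B7, B7–B8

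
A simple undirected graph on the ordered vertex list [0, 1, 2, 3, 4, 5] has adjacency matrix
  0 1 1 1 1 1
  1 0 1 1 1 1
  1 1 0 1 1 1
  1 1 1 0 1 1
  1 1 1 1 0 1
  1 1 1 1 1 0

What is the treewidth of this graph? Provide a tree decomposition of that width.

With just one bag of size 6, the width is 6 − 1 = 5, so tw(G) ≤ 5. For the lower bound, the 6 vertices {0, 1, 2, 3, 4, 5} are pairwise adjacent, and any tree decomposition puts a clique entirely inside one bag — forcing width ≥ 5. The upper and lower bounds meet at 5, so that is the treewidth.

Treewidth 5.
One such decomposition:
Bags: B1 = {0, 1, 2, 3, 4, 5}
Tree: (single bag)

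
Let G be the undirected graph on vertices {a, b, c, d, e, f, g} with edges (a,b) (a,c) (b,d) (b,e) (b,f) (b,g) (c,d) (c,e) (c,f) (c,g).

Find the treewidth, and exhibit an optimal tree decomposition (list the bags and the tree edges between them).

Each bag holds 3 vertices, so the decomposition has width 2, which upper-bounds the treewidth. The edges c–a–b–f–c form a cycle, so G is not a tree and its treewidth is at least 2. The upper and lower bounds meet at 2, so that is the treewidth.

Treewidth 2.
One such decomposition:
Bags: B1 = {a, b, c}  B2 = {b, c, f}  B3 = {b, c, e}  B4 = {b, c, d}  B5 = {b, c, g}
Tree: B1–B2, B2–B3, B3–B4, B4–B5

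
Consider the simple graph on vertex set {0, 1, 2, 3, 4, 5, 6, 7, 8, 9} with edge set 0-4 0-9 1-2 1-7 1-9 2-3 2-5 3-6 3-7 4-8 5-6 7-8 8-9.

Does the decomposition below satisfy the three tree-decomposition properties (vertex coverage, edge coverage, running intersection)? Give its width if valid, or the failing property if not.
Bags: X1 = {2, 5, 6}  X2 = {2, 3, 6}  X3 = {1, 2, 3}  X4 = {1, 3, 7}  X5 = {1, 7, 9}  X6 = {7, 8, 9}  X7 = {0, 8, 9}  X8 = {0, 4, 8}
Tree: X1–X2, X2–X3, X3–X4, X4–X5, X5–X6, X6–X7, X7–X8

Every vertex of G appears in some bag (union = {0, 1, 2, 3, 4, 5, 6, 7, 8, 9}); every edge is covered by a bag; and for each vertex v the set of bags containing v is connected in the bag tree. The decomposition is therefore valid. The largest bag has 3 vertices, so the width is 2.

Yes; width 2.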